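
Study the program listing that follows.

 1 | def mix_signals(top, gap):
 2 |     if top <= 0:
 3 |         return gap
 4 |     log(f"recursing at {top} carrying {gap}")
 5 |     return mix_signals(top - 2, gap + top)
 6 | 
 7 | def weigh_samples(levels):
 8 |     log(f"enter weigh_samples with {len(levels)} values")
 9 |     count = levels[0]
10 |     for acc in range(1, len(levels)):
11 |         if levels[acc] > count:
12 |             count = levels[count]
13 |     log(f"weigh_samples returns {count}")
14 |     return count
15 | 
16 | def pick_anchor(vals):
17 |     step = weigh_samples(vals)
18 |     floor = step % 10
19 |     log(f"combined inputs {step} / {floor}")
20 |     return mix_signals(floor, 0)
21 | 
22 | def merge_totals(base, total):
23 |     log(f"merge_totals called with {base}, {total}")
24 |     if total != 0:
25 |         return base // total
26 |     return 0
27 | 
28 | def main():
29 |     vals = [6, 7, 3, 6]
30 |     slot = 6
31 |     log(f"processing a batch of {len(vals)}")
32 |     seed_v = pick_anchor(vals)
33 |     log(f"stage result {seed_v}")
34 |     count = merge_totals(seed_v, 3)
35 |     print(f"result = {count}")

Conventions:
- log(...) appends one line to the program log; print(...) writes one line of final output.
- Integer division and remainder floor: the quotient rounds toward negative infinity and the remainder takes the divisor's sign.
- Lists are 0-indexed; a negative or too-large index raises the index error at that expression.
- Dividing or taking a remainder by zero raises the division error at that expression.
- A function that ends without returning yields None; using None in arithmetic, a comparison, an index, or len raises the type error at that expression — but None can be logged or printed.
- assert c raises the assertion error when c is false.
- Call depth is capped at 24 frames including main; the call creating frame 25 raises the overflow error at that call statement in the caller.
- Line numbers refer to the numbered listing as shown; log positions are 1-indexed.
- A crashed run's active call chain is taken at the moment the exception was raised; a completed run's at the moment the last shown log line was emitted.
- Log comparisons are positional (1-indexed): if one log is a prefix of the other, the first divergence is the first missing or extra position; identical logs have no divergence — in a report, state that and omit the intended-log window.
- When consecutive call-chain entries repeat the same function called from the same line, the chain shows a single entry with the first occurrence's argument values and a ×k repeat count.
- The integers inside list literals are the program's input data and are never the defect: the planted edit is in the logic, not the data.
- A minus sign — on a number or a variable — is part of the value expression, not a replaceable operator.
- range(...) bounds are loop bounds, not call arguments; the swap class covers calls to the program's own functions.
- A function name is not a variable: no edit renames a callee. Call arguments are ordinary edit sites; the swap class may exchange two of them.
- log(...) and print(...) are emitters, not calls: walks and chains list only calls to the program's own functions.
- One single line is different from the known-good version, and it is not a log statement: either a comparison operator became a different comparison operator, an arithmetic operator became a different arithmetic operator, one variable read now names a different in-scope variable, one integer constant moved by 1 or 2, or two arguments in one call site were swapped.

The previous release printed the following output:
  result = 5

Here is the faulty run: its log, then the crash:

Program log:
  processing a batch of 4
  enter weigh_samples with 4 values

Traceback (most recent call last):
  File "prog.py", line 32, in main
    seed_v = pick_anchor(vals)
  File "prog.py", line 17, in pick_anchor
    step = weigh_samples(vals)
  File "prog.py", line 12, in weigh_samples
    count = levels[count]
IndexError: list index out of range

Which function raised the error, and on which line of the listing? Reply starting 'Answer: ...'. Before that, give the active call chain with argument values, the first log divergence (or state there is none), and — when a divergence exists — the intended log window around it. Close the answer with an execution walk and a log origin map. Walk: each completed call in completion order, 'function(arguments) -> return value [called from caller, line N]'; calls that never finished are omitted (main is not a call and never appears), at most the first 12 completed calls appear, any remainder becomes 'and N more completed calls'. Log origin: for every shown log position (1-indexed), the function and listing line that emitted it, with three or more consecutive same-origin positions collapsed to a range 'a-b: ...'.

Answer: the error was raised in weigh_samples, line 12.
Key fact: The shown log is a 2-line prefix of the intended one, whose next entry is 'weigh_samples returns 7'.
Call chain: main -> pick_anchor([6, 7, 3, 6]) (called at line 32) -> weigh_samples([6, 7, 3, 6]) (called at line 17).
First divergence: position 3 — after 2 matching lines the faulty run goes silent; intended next line 'weigh_samples returns 7'.
Intended log window:
  1: processing a batch of 4
  2: enter weigh_samples with 4 values
  3: weigh_samples returns 7
  4: combined inputs 7 / 7
Execution walk:
  (no call completed)
Origin of each log line:
  1: emitted by main (line 31)
  2: emitted by weigh_samples (line 8)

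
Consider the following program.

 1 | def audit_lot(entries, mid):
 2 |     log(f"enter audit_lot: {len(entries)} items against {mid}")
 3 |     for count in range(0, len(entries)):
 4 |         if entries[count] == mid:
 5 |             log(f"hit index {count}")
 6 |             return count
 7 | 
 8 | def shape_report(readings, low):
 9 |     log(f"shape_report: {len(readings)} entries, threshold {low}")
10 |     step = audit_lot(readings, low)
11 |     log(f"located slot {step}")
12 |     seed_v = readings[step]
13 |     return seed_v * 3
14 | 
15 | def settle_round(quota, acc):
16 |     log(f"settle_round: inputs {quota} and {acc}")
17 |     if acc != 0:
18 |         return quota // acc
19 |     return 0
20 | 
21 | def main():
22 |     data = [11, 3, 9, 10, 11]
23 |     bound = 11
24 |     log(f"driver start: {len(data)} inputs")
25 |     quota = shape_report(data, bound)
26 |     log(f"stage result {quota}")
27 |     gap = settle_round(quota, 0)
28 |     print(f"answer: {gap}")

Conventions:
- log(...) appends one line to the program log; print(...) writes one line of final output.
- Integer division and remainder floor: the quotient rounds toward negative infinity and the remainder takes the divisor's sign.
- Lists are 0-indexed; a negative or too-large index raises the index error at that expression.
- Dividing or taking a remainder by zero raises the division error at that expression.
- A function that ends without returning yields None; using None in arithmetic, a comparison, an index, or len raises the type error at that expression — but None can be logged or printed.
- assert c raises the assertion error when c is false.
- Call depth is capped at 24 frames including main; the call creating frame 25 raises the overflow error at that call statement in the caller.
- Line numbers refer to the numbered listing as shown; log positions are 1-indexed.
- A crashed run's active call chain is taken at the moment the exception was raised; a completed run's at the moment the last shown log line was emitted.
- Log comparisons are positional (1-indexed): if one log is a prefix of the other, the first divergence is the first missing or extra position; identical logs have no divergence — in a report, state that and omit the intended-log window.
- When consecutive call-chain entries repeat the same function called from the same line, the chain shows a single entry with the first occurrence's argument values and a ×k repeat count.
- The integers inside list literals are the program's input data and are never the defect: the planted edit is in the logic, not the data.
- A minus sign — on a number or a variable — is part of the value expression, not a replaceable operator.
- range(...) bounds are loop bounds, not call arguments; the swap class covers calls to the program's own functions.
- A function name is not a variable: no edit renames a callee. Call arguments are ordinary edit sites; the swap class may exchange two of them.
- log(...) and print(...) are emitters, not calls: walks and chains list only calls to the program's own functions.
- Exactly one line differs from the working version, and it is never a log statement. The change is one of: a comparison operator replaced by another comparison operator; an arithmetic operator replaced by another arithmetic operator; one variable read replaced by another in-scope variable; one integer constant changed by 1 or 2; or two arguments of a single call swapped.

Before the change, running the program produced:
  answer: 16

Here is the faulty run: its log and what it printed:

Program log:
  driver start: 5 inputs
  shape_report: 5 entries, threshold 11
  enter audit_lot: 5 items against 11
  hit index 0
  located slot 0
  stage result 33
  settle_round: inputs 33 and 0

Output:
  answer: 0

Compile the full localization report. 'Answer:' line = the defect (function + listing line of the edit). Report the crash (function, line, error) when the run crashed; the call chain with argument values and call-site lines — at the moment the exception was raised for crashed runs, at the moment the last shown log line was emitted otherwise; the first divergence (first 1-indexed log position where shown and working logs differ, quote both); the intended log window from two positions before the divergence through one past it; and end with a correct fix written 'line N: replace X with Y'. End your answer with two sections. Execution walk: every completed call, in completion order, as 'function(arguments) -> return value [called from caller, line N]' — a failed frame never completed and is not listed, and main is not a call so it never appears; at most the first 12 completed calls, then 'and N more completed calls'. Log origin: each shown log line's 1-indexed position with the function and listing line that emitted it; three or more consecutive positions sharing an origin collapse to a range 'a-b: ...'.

Answer: the defect is in main at line 27.
Key observation: Log line 7 is where behavior first shows: 'settle_round: inputs 33 and 0' appears instead of 'settle_round: inputs 33 and 2'.
Call chain: main -> settle_round(33, 0) (called at line 27).
First divergence: position 7; shown 'settle_round: inputs 33 and 0' vs intended 'settle_round: inputs 33 and 2'.
Intended log window:
  5: located slot 0
  6: stage result 33
  7: settle_round: inputs 33 and 2
Execution walk:
  audit_lot([11, 3, 9, 10, 11], 11) -> 0  [called from shape_report, line 10]
  shape_report([11, 3, 9, 10, 11], 11) -> 33  [called from main, line 25]
  settle_round(33, 0) -> 0  [called from main, line 27]
Origin of each log line:
  1: emitted by main (line 24)
  2: emitted by shape_report (line 9)
  3: emitted by audit_lot (line 2)
  4: emitted by audit_lot (line 5)
  5: emitted by shape_report (line 11)
  6: emitted by main (line 26)
  7: emitted by settle_round (line 16)
A correct fix: line 27: replace `0` with `2`.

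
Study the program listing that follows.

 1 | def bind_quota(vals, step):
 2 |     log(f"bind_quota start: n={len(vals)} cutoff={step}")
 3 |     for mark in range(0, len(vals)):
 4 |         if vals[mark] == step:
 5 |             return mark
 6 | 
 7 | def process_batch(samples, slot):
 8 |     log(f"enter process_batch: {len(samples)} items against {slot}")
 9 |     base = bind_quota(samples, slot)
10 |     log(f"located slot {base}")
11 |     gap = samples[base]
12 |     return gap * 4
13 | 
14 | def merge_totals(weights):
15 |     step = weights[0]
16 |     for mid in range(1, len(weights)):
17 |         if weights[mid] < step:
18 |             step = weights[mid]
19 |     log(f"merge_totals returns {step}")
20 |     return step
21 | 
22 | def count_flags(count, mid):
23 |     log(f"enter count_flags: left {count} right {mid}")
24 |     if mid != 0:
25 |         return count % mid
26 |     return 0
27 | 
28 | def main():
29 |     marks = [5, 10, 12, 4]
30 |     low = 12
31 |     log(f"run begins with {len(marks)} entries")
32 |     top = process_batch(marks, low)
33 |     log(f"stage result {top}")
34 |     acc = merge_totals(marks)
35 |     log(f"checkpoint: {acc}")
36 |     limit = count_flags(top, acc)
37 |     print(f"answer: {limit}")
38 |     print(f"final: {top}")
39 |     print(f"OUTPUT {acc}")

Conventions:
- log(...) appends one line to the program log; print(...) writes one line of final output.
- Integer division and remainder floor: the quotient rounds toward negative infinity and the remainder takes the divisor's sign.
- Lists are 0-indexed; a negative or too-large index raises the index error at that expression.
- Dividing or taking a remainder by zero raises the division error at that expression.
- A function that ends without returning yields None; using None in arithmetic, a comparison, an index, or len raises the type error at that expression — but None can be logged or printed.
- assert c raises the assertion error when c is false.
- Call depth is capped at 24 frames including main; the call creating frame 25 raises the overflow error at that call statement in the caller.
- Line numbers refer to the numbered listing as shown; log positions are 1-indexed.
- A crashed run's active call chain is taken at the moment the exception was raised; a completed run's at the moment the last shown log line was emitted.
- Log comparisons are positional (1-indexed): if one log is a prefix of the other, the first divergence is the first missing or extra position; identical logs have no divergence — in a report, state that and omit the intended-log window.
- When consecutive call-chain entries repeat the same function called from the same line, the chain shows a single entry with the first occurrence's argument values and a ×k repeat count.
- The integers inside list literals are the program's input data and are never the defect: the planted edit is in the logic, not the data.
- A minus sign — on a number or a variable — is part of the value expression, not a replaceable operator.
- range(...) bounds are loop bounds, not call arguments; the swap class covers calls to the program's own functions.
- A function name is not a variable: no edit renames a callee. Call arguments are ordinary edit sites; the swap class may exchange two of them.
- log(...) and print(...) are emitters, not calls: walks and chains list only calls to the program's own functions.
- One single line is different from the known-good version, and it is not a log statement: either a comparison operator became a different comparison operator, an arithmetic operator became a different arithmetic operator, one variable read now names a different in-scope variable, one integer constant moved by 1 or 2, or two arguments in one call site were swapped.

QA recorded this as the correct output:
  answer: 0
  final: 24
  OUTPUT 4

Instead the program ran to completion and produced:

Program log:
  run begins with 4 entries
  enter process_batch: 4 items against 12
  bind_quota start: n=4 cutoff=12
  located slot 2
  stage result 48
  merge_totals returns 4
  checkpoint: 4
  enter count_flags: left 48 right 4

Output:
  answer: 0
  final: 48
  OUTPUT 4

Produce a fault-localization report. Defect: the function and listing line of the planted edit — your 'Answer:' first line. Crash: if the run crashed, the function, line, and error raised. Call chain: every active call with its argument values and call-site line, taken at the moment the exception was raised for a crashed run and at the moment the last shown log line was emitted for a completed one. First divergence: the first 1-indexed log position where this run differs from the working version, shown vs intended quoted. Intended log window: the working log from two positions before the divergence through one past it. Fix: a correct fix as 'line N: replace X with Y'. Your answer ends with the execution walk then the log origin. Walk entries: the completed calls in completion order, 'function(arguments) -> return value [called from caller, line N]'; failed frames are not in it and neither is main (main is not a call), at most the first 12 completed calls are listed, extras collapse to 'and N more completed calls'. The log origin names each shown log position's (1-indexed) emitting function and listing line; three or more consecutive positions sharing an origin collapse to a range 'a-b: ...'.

Answer: the defect is in process_batch at line 12.
Core observation: The log first diverges at position 5: the faulty run prints 'stage result 48' where the working version prints 'stage result 24'.
Call chain: main -> count_flags(48, 4) (called at line 36).
First divergence: at position 5 the run shows 'stage result 48' where the working version logs 'stage result 24'.
Intended log window:
  3: bind_quota start: n=4 cutoff=12
  4: located slot 2
  5: stage result 24
  6: merge_totals returns 4
Execution walk:
  bind_quota([5, 10, 12, 4], 12) -> 2  [called from process_batch, line 9]
  process_batch([5, 10, 12, 4], 12) -> 48  [called from main, line 32]
  merge_totals([5, 10, 12, 4]) -> 4  [called from main, line 34]
  count_flags(48, 4) -> 0  [called from main, line 36]
Origin of each log line:
  1 — main, line 31
  2 — process_batch, line 8
  3 — bind_quota, line 2
  4 — process_batch, line 10
  5 — main, line 33
  6 — merge_totals, line 19
  7 — main, line 35
  8 — count_flags, line 23
A correct fix: line 12: replace `4` with `2`.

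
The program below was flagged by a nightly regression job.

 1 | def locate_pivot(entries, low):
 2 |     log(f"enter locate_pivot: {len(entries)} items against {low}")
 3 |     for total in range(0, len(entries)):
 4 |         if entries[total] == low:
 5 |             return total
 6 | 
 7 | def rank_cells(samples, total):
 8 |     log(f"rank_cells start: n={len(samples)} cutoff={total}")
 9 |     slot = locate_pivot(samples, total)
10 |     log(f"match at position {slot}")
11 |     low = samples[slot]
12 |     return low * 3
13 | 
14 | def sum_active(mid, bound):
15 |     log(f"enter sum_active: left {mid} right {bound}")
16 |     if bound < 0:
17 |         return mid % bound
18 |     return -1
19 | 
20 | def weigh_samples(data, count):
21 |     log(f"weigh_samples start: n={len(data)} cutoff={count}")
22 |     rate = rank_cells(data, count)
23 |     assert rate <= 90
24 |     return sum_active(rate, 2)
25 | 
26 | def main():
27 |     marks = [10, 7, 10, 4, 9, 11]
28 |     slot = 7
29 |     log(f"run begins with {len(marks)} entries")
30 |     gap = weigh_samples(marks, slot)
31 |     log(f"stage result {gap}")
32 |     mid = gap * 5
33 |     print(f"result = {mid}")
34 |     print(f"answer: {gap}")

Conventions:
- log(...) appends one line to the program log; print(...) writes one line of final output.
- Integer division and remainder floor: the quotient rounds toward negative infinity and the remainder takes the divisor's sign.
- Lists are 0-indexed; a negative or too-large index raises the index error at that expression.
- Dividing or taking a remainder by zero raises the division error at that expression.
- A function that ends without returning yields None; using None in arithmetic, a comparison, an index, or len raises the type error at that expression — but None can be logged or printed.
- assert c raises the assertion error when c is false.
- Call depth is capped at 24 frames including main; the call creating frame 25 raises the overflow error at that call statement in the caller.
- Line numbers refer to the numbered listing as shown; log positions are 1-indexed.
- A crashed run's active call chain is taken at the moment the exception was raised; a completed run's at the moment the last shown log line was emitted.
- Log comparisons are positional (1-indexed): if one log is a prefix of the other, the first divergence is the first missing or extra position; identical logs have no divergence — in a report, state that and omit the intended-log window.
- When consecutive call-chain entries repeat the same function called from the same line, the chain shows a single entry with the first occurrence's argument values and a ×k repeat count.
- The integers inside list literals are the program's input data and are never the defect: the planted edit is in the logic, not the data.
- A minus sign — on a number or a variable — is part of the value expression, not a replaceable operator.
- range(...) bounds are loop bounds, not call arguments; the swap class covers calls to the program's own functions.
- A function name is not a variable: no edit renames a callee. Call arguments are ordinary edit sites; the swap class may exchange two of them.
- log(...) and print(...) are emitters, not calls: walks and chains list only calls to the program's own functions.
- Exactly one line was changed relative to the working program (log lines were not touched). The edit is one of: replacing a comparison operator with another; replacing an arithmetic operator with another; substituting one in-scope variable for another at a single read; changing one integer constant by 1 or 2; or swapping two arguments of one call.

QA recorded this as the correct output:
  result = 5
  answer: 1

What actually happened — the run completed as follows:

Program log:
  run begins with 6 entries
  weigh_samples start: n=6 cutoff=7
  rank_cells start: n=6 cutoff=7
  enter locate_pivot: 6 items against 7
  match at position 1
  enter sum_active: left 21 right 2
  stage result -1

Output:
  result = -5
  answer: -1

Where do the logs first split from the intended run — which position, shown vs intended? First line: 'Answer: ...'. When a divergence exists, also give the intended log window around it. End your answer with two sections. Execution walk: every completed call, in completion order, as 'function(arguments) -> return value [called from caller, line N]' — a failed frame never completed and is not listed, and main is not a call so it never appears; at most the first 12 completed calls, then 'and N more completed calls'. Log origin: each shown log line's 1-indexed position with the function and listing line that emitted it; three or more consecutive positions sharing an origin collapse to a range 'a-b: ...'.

Answer: position 7 — the shown line 'stage result -1' should read 'stage result 1'.
Intended log window:
  5: match at position 1
  6: enter sum_active: left 21 right 2
  7: stage result 1
Execution walk:
  locate_pivot([10, 7, 10, 4, 9, 11], 7) -> 1  [called from rank_cells, line 9]
  rank_cells([10, 7, 10, 4, 9, 11], 7) -> 21  [called from weigh_samples, line 22]
  sum_active(21, 2) -> -1  [called from weigh_samples, line 24]
  weigh_samples([10, 7, 10, 4, 9, 11], 7) -> -1  [called from main, line 30]
Origin of each log line:
  1: from main, line 29
  2: from weigh_samples, line 21
  3: from rank_cells, line 8
  4: from locate_pivot, line 2
  5: from rank_cells, line 10
  6: from sum_active, line 15
  7: from main, line 31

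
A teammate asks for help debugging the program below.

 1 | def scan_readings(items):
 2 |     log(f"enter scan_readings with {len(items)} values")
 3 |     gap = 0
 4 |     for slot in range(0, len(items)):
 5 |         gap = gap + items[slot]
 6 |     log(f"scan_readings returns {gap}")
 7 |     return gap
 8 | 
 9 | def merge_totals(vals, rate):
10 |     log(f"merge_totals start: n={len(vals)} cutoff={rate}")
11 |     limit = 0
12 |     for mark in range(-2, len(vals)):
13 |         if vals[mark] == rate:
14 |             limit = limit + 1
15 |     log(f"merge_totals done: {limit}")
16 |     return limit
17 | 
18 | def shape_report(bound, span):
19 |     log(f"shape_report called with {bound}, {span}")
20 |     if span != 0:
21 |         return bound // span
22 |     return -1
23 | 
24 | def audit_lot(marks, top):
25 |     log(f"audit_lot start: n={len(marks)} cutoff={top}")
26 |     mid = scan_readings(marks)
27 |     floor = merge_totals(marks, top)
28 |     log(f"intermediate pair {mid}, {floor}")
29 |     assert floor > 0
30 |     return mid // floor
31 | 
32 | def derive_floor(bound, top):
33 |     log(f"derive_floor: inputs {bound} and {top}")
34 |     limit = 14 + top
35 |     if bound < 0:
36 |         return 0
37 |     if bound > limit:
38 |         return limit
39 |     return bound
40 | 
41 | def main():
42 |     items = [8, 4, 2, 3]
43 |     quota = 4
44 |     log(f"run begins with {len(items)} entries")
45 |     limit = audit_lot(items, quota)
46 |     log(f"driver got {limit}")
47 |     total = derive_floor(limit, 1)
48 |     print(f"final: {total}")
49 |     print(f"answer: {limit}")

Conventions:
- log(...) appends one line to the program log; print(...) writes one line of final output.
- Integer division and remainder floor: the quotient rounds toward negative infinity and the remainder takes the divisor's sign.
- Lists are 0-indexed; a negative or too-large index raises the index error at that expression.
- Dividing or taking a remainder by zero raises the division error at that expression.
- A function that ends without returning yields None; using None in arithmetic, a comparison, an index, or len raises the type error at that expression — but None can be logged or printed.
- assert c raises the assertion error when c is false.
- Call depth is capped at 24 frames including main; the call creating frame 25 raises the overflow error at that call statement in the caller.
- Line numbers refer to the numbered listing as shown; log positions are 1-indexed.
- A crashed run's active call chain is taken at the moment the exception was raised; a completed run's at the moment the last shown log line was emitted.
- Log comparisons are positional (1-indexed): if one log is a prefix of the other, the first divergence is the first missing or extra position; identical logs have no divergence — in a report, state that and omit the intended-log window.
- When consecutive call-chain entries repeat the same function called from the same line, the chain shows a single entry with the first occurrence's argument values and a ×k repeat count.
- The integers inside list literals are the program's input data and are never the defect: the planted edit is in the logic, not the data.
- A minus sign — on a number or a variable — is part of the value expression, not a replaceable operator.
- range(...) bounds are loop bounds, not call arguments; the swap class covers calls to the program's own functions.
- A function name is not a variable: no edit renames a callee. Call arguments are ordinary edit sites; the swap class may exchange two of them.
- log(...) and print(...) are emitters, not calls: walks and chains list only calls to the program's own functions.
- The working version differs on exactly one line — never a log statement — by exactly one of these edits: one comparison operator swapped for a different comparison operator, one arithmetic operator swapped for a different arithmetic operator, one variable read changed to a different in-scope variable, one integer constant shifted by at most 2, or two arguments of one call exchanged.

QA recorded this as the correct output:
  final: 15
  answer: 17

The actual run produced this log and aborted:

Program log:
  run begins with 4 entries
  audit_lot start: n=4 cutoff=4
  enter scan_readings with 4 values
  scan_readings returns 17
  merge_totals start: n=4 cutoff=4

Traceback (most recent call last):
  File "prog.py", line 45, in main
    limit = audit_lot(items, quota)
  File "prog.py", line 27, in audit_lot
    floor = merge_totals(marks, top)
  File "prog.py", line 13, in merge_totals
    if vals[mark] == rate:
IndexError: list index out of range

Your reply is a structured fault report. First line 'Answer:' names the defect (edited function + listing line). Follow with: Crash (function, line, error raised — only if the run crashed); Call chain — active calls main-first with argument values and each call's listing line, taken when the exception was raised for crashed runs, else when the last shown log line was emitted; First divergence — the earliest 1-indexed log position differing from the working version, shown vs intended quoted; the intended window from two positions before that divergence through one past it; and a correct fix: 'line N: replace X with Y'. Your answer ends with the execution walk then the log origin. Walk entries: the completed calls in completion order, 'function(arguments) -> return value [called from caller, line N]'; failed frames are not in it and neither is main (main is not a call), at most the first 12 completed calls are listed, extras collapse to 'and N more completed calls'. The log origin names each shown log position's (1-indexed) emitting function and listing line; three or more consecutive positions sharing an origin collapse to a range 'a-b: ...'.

Answer: the defect is in merge_totals at line 12.
Key observation: The faulty run's log stops after 5 lines; the working version's next line would be 'merge_totals done: 1'.
Crash: merge_totals, line 13, IndexError.
Call chain: main -> audit_lot([8, 4, 2, 3], 4) (called at line 45) -> merge_totals([8, 4, 2, 3], 4) (called at line 27).
First divergence: position 6; the shown log stops at 5 lines while the working version next logs 'merge_totals done: 1'.
Intended log window:
  4: scan_readings returns 17
  5: merge_totals start: n=4 cutoff=4
  6: merge_totals done: 1
  7: intermediate pair 17, 1
Execution walk:
  scan_readings([8, 4, 2, 3]) -> 17  [called from audit_lot, line 26]
Log line origins:
  1 — main, line 44
  2 — audit_lot, line 25
  3 — scan_readings, line 2
  4 — scan_readings, line 6
  5 — merge_totals, line 10
A correct fix: line 12: replace `-2` with `0`.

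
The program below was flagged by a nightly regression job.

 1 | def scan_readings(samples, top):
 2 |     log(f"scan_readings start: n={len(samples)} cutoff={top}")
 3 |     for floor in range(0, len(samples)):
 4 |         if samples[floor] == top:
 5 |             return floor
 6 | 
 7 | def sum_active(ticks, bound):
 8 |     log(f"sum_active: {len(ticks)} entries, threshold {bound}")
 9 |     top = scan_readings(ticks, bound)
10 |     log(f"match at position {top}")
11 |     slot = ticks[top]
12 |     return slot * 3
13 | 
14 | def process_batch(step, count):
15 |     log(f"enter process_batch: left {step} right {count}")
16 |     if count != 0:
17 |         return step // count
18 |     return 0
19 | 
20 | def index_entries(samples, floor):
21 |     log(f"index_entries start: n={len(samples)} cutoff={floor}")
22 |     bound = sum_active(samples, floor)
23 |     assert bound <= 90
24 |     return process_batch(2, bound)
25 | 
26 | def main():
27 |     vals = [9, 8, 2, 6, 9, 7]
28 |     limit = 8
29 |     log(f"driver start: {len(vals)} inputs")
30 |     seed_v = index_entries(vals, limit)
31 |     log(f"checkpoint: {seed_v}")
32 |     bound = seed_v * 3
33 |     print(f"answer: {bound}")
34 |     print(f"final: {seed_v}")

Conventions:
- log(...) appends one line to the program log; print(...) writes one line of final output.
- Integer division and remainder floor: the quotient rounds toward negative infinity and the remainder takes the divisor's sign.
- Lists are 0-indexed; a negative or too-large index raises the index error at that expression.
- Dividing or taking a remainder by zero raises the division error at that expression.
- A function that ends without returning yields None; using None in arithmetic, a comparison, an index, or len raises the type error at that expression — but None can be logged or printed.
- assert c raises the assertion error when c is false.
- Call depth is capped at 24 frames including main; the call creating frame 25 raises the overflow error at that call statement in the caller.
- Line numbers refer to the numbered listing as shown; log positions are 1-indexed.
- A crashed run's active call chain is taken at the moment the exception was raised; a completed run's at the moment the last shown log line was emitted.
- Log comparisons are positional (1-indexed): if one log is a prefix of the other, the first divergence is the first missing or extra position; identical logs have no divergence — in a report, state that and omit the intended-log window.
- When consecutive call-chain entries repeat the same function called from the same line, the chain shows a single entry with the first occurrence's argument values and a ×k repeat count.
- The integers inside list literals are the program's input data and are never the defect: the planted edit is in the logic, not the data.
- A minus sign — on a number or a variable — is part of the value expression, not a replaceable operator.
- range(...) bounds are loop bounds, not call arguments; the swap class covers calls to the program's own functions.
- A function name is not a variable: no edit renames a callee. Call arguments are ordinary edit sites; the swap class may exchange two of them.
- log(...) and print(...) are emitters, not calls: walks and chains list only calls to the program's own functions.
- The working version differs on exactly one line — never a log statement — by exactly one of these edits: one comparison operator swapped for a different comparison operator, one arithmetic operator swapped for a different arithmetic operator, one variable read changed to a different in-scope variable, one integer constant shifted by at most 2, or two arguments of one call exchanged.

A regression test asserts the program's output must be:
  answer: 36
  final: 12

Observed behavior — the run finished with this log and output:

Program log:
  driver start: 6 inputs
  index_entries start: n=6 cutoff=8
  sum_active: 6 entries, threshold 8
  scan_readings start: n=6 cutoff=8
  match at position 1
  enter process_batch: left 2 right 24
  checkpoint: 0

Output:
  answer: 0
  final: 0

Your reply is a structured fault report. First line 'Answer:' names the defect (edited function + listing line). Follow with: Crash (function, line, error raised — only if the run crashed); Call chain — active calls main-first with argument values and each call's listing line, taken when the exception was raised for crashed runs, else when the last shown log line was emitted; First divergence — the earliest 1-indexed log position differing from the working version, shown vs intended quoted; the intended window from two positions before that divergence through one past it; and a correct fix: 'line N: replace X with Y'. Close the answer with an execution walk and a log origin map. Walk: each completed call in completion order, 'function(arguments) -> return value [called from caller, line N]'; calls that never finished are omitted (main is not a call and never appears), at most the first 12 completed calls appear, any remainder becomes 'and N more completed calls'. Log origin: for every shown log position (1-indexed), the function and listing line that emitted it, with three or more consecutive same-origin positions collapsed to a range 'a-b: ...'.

Answer: the defect is in index_entries at line 24.
The tell: Everything matches until log position 6, which reads 'enter process_batch: left 2 right 24' in place of 'enter process_batch: left 24 right 2'.
Call chain: main.
First divergence: position 6 — the shown line 'enter process_batch: left 2 right 24' should read 'enter process_batch: left 24 right 2'.
Intended log window:
  4: scan_readings start: n=6 cutoff=8
  5: match at position 1
  6: enter process_batch: left 24 right 2
  7: checkpoint: 12
Execution walk:
  scan_readings([9, 8, 2, 6, 9, 7], 8) -> 1  [called from sum_active, line 9]
  sum_active([9, 8, 2, 6, 9, 7], 8) -> 24  [called from index_entries, line 22]
  process_batch(2, 24) -> 0  [called from index_entries, line 24]
  index_entries([9, 8, 2, 6, 9, 7], 8) -> 0  [called from main, line 30]
Log origin:
  1 — main, line 29
  2 — index_entries, line 21
  3 — sum_active, line 8
  4 — scan_readings, line 2
  5 — sum_active, line 10
  6 — process_batch, line 15
  7 — main, line 31
A correct fix: line 24: replace `process_batch(2, bound)` with `process_batch(bound, 2)`.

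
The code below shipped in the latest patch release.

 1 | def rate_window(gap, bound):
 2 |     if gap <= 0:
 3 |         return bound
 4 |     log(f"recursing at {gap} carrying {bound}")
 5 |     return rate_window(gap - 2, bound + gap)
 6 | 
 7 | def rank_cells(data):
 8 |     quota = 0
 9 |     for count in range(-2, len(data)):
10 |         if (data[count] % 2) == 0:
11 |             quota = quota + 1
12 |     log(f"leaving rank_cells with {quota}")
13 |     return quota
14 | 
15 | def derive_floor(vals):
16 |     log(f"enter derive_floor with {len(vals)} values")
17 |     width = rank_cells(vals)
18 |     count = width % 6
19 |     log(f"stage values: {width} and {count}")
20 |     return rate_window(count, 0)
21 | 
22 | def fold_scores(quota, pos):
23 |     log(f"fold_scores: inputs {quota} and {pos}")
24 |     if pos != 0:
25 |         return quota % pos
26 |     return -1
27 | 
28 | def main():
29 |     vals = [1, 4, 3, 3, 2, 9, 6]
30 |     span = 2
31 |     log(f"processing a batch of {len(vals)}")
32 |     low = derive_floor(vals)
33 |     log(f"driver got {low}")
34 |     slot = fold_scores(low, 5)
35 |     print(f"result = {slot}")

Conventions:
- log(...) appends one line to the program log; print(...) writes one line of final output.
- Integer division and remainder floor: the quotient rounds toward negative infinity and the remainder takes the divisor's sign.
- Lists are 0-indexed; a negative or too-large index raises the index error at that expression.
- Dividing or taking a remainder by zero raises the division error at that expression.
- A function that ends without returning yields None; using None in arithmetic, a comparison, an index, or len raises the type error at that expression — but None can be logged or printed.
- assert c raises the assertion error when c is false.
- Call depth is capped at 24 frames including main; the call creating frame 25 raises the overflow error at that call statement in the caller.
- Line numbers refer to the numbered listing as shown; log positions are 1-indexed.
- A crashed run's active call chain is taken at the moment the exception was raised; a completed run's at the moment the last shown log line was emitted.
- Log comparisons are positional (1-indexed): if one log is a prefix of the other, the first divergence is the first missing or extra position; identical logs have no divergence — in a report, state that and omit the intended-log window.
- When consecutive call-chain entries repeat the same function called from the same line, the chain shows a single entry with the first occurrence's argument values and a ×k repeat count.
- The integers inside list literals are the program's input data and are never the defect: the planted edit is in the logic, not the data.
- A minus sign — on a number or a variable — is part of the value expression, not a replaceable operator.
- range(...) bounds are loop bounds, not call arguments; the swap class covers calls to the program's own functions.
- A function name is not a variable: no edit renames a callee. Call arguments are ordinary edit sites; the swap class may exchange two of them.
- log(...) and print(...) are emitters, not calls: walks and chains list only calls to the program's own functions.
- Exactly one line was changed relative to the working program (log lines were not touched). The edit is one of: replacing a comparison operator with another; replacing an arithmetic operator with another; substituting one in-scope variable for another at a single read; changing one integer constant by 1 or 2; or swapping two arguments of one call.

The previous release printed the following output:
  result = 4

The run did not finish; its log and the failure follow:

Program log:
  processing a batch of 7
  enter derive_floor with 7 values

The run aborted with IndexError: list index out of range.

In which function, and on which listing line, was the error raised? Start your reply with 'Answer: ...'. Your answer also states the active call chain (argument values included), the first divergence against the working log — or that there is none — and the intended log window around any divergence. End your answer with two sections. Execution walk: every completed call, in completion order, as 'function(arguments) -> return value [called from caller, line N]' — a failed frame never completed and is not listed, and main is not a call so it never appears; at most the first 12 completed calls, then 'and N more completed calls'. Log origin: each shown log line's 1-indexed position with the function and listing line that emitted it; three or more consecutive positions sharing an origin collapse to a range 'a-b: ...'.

Answer: the error was raised in rank_cells, line 10.
Core observation: A complete run would log 'leaving rank_cells with 3' next, but this one stopped at 2 lines.
Call chain: main -> derive_floor([1, 4, 3, 3, 2, 9, 6]) (called at line 32) -> rank_cells([1, 4, 3, 3, 2, 9, 6]) (called at line 17).
First divergence: position 3; the shown log stops at 2 lines while the working version next logs 'leaving rank_cells with 3'.
Intended log window:
  1: processing a batch of 7
  2: enter derive_floor with 7 values
  3: leaving rank_cells with 3
  4: stage values: 3 and 3
Execution walk:
  (no call completed)
Origin of each log line:
  1: emitted by main (line 31)
  2: emitted by derive_floor (line 16)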